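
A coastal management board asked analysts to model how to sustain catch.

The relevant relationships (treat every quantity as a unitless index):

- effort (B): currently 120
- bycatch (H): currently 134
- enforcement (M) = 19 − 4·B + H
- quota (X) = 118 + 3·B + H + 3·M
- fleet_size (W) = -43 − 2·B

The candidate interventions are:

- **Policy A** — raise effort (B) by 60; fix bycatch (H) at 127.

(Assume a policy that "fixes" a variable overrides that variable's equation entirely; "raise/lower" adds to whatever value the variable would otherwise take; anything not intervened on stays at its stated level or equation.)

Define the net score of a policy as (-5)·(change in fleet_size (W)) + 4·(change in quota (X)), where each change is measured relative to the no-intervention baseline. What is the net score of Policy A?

Baseline:
  B = 120
  H = 134
  M = 19 − 4·120 + 134 = -327
  X = 118 + 3·120 + 134 + 3·(-327) = -369
  W = -43 − 2·120 = -283
Policy A (B + 60, H := 127):
  B = 120 + 60 = 180
  H = 127
  M = 19 − 4·180 + 127 = -574
  X = 118 + 3·180 + 127 + 3·(-574) = -937
  W = -43 − 2·180 = -403
ΔW = -403 − (-283) = -120; ΔX = -937 − (-369) = -568
Score = (-5)·(-120) + 4·(-568) = -1672

-1672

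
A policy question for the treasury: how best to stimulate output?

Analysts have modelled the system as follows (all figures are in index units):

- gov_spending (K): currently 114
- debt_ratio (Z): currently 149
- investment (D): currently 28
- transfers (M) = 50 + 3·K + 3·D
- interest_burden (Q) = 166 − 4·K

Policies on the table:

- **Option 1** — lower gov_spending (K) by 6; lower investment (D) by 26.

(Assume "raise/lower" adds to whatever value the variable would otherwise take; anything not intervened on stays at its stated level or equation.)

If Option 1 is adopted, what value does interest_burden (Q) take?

Option 1 (K − 6, D − 26):
  K = 114 − 6 = 108
  Q = 166 − 4·108 = -266

-266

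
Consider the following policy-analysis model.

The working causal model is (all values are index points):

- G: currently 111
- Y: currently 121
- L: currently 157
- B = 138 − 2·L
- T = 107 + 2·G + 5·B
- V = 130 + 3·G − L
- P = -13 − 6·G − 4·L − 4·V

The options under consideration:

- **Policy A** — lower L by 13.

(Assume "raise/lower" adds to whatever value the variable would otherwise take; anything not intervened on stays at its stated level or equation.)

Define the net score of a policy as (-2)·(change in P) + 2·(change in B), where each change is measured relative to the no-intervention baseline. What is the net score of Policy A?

52

Baseline:
  G = 111
  L = 157
  B = 138 − 2·157 = -176
  V = 130 + 3·111 − 157 = 306
  P = -13 − 6·111 − 4·157 − 4·306 = -2531
Policy A (L − 13):
  G = 111
  L = 157 − 13 = 144
  B = 138 − 2·144 = -150
  V = 130 + 3·111 − 144 = 319
  P = -13 − 6·111 − 4·144 − 4·319 = -2531
ΔP = -2531 − (-2531) = 0; ΔB = -150 − (-176) = 26
Score = (-2)·0 + 2·26 = 52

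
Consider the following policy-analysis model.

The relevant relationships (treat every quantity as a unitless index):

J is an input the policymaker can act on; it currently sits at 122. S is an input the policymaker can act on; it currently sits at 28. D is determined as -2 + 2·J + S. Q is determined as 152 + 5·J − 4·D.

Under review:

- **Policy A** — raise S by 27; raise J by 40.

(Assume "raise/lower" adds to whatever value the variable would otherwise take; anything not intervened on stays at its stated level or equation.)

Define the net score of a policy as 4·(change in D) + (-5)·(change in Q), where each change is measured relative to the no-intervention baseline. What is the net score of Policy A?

1568

Baseline:
  J = 122
  S = 28
  D = -2 + 2·122 + 28 = 270
  Q = 152 + 5·122 − 4·270 = -318
Policy A (S + 27, J + 40):
  J = 122 + 40 = 162
  S = 28 + 27 = 55
  D = -2 + 2·162 + 55 = 377
  Q = 152 + 5·162 − 4·377 = -546
ΔD = 377 − 270 = 107; ΔQ = -546 − (-318) = -228
Score = 4·107 + (-5)·(-228) = 1568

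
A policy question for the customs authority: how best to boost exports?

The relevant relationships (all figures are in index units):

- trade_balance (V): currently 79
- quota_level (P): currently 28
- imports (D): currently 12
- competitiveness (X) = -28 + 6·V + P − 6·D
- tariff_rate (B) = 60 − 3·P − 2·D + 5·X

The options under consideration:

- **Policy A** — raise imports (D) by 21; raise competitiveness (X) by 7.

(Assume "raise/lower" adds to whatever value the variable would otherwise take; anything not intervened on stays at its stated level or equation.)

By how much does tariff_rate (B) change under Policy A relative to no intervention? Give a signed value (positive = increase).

-637

Baseline:
  V = 79
  P = 28
  D = 12
  X = -28 + 6·79 + 28 − 6·12 = 402
  B = 60 − 3·28 − 2·12 + 5·402 = 1962
Policy A (D + 21, X + 7):
  V = 79
  P = 28
  D = 12 + 21 = 33
  X = -28 + 6·79 + 28 − 6·33 (+7 from intervention) = 283
  B = 60 − 3·28 − 2·33 + 5·283 = 1325
Change in B: 1325 − 1962 = -637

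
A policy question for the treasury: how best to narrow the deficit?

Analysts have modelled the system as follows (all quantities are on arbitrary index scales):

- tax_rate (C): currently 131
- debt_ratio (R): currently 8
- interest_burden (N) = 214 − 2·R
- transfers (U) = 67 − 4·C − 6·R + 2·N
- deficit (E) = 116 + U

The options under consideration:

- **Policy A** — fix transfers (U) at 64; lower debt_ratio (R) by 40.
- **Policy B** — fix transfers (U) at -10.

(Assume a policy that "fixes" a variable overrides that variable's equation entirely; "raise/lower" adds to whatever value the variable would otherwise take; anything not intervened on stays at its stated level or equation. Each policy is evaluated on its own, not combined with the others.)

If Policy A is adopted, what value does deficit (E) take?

180

Policy A (U := 64, R − 40):
  C = 131
  R = 8 − 40 = -32
  N = 214 − 2·(-32) = 278
  U = 64
  E = 116 + 64 = 180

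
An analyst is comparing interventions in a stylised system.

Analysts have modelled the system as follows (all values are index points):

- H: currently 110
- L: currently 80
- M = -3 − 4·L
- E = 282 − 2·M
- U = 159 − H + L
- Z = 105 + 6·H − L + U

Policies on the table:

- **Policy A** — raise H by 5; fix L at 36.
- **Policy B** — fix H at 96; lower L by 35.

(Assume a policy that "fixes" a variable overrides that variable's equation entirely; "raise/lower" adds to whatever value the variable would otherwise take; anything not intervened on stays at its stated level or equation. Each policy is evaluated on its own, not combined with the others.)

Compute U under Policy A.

80

Policy A (H + 5, L := 36):
  H = 110 + 5 = 115
  L = 36
  U = 159 − 115 + 36 = 80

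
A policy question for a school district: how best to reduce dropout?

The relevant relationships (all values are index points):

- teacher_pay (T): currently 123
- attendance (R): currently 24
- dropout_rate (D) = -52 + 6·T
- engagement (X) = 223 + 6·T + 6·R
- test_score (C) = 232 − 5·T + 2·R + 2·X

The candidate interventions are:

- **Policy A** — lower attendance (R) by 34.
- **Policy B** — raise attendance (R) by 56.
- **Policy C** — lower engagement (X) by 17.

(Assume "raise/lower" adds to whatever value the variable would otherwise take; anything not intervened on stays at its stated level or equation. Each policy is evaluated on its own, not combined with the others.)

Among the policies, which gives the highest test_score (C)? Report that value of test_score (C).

Policy A (R − 34):
  T = 123
  R = 24 − 34 = -10
  X = 223 + 6·123 + 6·(-10) = 901
  C = 232 − 5·123 + 2·(-10) + 2·901 = 1399
Policy B (R + 56):
  T = 123
  R = 24 + 56 = 80
  X = 223 + 6·123 + 6·80 = 1441
  C = 232 − 5·123 + 2·80 + 2·1441 = 2659
Policy C (X − 17):
  T = 123
  R = 24
  X = 223 + 6·123 + 6·24 (−17 from intervention) = 1088
  C = 232 − 5·123 + 2·24 + 2·1088 = 1841
Comparing — Policy A: C=1399, Policy B: C=2659, Policy C: C=1841. Highest is 2659 (Policy B).

2659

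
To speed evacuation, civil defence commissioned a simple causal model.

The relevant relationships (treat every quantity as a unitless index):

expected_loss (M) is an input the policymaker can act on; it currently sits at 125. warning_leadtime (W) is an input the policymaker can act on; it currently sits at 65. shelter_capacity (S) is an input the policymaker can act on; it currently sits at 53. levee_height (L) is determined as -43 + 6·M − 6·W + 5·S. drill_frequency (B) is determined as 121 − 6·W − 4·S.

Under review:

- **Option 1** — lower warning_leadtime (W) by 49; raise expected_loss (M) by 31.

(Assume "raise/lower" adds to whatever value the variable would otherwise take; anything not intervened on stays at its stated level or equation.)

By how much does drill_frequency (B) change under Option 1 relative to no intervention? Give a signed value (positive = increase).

294

Baseline:
  W = 65
  S = 53
  B = 121 − 6·65 − 4·53 = -481
Option 1 (W − 49, M + 31):
  W = 65 − 49 = 16
  S = 53
  B = 121 − 6·16 − 4·53 = -187
Change in B: -187 − (-481) = 294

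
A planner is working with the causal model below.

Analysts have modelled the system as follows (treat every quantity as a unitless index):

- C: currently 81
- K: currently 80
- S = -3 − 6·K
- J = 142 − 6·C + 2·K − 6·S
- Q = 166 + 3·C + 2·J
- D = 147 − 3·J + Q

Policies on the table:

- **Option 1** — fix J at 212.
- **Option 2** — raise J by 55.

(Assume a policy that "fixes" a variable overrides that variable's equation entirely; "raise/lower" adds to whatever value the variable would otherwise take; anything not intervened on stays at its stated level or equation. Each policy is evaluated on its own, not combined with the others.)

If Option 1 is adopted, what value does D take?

344

Option 1 (J := 212):
  C = 81
  K = 80
  S = -3 − 6·80 = -483
  J = 212
  Q = 166 + 3·81 + 2·212 = 833
  D = 147 − 3·212 + 833 = 344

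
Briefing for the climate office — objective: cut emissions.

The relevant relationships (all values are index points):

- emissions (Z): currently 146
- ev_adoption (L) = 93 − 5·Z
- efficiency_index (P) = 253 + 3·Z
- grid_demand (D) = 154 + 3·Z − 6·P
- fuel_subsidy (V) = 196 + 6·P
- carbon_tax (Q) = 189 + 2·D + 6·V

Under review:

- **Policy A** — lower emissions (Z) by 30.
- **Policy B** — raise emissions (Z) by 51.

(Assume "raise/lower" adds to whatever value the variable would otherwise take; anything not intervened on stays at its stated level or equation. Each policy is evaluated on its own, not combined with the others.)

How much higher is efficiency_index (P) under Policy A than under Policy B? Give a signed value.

Policy A (Z − 30):
  Z = 146 − 30 = 116
  P = 253 + 3·116 = 601
Policy B (Z + 51):
  Z = 146 + 51 = 197
  P = 253 + 3·197 = 844
P: 601 − 844 = -243

-243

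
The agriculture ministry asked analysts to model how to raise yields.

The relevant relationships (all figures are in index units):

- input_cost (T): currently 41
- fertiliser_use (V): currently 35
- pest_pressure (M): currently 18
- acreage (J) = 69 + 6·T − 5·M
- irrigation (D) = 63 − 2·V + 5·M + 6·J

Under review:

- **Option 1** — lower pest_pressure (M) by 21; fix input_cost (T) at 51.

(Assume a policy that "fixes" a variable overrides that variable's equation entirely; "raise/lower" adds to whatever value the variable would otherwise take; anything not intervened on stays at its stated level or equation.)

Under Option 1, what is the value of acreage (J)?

390

Option 1 (M − 21, T := 51):
  T = 51
  M = 18 − 21 = -3
  J = 69 + 6·51 − 5·(-3) = 390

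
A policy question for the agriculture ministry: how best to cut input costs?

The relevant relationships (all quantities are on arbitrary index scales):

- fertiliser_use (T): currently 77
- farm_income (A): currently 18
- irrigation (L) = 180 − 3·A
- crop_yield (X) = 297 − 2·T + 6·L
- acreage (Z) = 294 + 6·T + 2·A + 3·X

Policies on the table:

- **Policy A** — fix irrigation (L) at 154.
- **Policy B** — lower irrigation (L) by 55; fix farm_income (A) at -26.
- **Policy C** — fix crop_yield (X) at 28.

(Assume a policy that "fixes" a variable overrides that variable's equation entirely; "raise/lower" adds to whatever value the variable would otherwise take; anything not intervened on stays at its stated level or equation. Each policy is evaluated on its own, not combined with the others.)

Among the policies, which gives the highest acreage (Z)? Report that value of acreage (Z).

Policy A (L := 154):
  T = 77
  A = 18
  L = 154
  X = 297 − 2·77 + 6·154 = 1067
  Z = 294 + 6·77 + 2·18 + 3·1067 = 3993
Policy B (L − 55, A := -26):
  T = 77
  A = -26
  L = 180 − 3·(-26) (−55 from intervention) = 203
  X = 297 − 2·77 + 6·203 = 1361
  Z = 294 + 6·77 + 2·(-26) + 3·1361 = 4787
Policy C (X := 28):
  T = 77
  A = 18
  L = 180 − 3·18 = 126
  X = 28
  Z = 294 + 6·77 + 2·18 + 3·28 = 876
Comparing — Policy A: Z=3993, Policy B: Z=4787, Policy C: Z=876. Highest is 4787 (Policy B).

4787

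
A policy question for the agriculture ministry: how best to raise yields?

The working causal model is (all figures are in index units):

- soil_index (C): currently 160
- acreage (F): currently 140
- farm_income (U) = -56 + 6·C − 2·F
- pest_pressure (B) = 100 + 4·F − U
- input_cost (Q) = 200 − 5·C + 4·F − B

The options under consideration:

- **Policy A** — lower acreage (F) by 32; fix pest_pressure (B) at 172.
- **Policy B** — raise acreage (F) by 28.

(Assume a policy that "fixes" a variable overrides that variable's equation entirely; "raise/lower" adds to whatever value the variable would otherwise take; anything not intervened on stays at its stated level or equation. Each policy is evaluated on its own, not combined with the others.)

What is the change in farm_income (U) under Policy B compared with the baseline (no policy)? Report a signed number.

-56

Baseline:
  C = 160
  F = 140
  U = -56 + 6·160 − 2·140 = 624
Policy B (F + 28):
  C = 160
  F = 140 + 28 = 168
  U = -56 + 6·160 − 2·168 = 568
Change in U: 568 − 624 = -56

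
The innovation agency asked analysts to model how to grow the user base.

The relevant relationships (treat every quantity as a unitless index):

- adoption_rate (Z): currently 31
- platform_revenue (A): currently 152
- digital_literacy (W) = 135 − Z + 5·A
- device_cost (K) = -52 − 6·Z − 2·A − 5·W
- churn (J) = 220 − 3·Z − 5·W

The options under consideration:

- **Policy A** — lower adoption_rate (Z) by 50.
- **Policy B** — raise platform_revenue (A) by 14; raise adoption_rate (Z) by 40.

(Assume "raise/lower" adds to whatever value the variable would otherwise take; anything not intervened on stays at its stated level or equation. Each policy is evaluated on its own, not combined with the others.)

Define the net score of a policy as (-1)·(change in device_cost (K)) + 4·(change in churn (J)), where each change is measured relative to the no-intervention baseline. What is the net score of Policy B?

-662

Baseline:
  Z = 31
  A = 152
  W = 135 − 31 + 5·152 = 864
  K = -52 − 6·31 − 2·152 − 5·864 = -4862
  J = 220 − 3·31 − 5·864 = -4193
Policy B (A + 14, Z + 40):
  Z = 31 + 40 = 71
  A = 152 + 14 = 166
  W = 135 − 71 + 5·166 = 894
  K = -52 − 6·71 − 2·166 − 5·894 = -5280
  J = 220 − 3·71 − 5·894 = -4463
ΔK = -5280 − (-4862) = -418; ΔJ = -4463 − (-4193) = -270
Score = (-1)·(-418) + 4·(-270) = -662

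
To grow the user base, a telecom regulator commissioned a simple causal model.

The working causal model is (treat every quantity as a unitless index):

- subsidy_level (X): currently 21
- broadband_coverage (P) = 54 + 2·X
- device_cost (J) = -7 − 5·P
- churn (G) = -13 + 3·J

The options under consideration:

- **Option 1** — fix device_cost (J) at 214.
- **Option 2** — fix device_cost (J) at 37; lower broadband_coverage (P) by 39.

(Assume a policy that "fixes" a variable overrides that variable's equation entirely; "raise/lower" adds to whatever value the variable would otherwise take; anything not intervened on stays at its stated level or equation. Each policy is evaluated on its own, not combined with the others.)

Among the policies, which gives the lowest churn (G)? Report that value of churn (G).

98

Option 1 (J := 214):
  X = 21
  P = 54 + 2·21 = 96
  J = 214
  G = -13 + 3·214 = 629
Option 2 (J := 37, P − 39):
  X = 21
  P = 54 + 2·21 (−39 from intervention) = 57
  J = 37
  G = -13 + 3·37 = 98
Comparing — Option 1: G=629, Option 2: G=98. Lowest is 98 (Option 2).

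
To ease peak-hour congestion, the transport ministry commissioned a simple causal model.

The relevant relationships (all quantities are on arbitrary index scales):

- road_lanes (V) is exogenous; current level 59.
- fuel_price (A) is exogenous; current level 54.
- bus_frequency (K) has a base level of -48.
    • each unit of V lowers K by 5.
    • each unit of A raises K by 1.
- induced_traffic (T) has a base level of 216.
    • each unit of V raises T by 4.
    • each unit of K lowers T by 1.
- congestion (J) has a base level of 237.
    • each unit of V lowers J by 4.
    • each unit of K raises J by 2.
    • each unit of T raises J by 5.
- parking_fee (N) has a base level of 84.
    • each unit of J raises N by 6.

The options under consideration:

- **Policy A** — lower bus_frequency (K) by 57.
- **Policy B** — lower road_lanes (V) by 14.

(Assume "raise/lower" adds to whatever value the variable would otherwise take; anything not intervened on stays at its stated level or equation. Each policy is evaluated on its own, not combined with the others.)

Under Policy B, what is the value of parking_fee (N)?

16248

Policy B (V − 14):
  V = 59 − 14 = 45
  A = 54
  K = -48 − 5·45 + 54 = -219
  T = 216 + 4·45 − (-219) = 615
  J = 237 − 4·45 + 2·(-219) + 5·615 = 2694
  N = 84 + 6·2694 = 16248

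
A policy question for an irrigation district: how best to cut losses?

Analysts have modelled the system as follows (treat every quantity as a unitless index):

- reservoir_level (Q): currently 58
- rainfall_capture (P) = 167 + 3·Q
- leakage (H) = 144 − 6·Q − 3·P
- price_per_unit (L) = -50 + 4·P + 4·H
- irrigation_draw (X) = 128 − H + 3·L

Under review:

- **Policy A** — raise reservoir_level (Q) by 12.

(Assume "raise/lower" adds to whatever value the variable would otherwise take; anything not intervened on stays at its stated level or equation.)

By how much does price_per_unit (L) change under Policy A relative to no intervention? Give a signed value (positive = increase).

Baseline:
  Q = 58
  P = 167 + 3·58 = 341
  H = 144 − 6·58 − 3·341 = -1227
  L = -50 + 4·341 + 4·(-1227) = -3594
Policy A (Q + 12):
  Q = 58 + 12 = 70
  P = 167 + 3·70 = 377
  H = 144 − 6·70 − 3·377 = -1407
  L = -50 + 4·377 + 4·(-1407) = -4170
Change in L: -4170 − (-3594) = -576

-576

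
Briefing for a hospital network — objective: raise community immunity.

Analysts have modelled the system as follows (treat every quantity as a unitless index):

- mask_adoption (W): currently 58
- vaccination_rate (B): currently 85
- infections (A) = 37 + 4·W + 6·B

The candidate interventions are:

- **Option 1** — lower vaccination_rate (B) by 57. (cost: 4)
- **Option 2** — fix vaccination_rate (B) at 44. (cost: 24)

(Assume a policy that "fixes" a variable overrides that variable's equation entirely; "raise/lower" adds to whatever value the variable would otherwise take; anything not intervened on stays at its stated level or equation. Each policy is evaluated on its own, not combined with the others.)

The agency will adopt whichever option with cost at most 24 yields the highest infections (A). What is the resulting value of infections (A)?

Option 1 (B − 57):
  W = 58
  B = 85 − 57 = 28
  A = 37 + 4·58 + 6·28 = 437
Option 2 (B := 44):
  W = 58
  B = 44
  A = 37 + 4·58 + 6·44 = 533
Comparing — Option 1: A=437, Option 2: A=533. Highest is 533 (Option 2).

533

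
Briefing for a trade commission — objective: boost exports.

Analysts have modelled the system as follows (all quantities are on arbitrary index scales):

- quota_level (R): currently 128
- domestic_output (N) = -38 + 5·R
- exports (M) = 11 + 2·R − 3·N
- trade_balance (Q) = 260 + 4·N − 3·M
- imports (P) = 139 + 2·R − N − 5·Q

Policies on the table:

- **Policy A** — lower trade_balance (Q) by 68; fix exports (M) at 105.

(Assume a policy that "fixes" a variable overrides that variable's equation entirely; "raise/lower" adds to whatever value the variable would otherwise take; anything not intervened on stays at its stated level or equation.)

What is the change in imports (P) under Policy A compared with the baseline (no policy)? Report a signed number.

25000

Baseline:
  R = 128
  N = -38 + 5·128 = 602
  M = 11 + 2·128 − 3·602 = -1539
  Q = 260 + 4·602 − 3·(-1539) = 7285
  P = 139 + 2·128 − 602 − 5·7285 = -36632
Policy A (Q − 68, M := 105):
  R = 128
  N = -38 + 5·128 = 602
  M = 105
  Q = 260 + 4·602 − 3·105 (−68 from intervention) = 2285
  P = 139 + 2·128 − 602 − 5·2285 = -11632
Change in P: -11632 − (-36632) = 25000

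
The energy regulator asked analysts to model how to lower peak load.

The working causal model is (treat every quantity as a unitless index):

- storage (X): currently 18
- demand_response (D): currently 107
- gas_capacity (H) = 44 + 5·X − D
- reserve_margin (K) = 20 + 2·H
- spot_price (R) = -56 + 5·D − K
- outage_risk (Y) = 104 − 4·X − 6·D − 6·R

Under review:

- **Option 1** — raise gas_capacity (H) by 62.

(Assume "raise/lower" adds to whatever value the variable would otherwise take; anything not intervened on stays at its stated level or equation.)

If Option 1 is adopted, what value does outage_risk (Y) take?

Option 1 (H + 62):
  X = 18
  D = 107
  H = 44 + 5·18 − 107 (+62 from intervention) = 89
  K = 20 + 2·89 = 198
  R = -56 + 5·107 − 198 = 281
  Y = 104 − 4·18 − 6·107 − 6·281 = -2296

-2296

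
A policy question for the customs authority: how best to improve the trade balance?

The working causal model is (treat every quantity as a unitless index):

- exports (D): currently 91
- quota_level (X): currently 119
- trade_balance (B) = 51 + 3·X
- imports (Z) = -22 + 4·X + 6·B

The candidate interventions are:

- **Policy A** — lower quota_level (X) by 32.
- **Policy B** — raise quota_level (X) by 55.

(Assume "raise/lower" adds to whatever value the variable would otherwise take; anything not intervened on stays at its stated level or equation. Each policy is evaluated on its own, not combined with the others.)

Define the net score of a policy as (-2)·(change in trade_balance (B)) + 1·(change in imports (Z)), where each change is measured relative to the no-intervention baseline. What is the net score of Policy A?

-512

Baseline:
  X = 119
  B = 51 + 3·119 = 408
  Z = -22 + 4·119 + 6·408 = 2902
Policy A (X − 32):
  X = 119 − 32 = 87
  B = 51 + 3·87 = 312
  Z = -22 + 4·87 + 6·312 = 2198
ΔB = 312 − 408 = -96; ΔZ = 2198 − 2902 = -704
Score = (-2)·(-96) + 1·(-704) = -512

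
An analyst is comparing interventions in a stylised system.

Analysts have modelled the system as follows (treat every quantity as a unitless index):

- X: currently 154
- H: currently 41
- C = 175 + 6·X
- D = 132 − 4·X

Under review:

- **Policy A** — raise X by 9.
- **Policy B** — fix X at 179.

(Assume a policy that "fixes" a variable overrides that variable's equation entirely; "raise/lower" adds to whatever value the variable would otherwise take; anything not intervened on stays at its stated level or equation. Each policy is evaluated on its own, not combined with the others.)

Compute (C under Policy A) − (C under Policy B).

-96

Policy A (X + 9):
  X = 154 + 9 = 163
  C = 175 + 6·163 = 1153
Policy B (X := 179):
  X = 179
  C = 175 + 6·179 = 1249
C: 1153 − 1249 = -96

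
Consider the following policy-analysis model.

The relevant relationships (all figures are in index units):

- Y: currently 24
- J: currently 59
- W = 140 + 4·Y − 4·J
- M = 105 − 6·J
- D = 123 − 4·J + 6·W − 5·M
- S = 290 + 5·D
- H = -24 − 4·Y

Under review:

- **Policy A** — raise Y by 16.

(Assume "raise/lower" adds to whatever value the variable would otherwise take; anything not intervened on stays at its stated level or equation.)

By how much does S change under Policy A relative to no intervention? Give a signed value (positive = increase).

1920

Baseline:
  Y = 24
  J = 59
  W = 140 + 4·24 − 4·59 = 0
  M = 105 − 6·59 = -249
  D = 123 − 4·59 + 6·0 − 5·(-249) = 1132
  S = 290 + 5·1132 = 5950
Policy A (Y + 16):
  Y = 24 + 16 = 40
  J = 59
  W = 140 + 4·40 − 4·59 = 64
  M = 105 − 6·59 = -249
  D = 123 − 4·59 + 6·64 − 5·(-249) = 1516
  S = 290 + 5·1516 = 7870
Change in S: 7870 − 5950 = 1920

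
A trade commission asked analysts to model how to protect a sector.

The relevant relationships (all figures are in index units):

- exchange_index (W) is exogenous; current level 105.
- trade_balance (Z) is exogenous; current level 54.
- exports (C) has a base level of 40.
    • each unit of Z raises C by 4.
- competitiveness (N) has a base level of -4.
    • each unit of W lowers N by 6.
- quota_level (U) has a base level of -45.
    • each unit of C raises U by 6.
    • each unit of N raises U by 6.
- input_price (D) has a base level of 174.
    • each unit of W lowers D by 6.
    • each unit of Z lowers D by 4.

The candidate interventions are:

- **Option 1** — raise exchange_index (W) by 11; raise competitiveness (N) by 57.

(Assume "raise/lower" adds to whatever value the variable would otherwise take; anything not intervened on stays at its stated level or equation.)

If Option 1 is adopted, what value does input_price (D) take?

-738

Option 1 (W + 11, N + 57):
  W = 105 + 11 = 116
  Z = 54
  D = 174 − 6·116 − 4·54 = -738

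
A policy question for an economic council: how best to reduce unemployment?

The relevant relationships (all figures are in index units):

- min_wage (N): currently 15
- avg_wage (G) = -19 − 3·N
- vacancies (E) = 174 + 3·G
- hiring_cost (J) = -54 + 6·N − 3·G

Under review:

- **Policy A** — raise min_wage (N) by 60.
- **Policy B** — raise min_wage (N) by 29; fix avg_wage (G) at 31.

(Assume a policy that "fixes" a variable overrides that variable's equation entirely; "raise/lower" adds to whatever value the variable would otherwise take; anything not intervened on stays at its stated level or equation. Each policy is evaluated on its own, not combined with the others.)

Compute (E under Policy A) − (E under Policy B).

Policy A (N + 60):
  N = 15 + 60 = 75
  G = -19 − 3·75 = -244
  E = 174 + 3·(-244) = -558
Policy B (N + 29, G := 31):
  N = 15 + 29 = 44
  G = 31
  E = 174 + 3·31 = 267
E: -558 − 267 = -825

-825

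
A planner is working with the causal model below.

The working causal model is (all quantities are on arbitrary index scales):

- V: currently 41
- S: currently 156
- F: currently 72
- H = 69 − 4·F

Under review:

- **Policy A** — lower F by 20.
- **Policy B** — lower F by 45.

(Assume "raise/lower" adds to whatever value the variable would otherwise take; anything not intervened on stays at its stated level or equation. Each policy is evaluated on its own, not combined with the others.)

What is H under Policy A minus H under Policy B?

Policy A (F − 20):
  F = 72 − 20 = 52
  H = 69 − 4·52 = -139
Policy B (F − 45):
  F = 72 − 45 = 27
  H = 69 − 4·27 = -39
H: -139 − (-39) = -100

-100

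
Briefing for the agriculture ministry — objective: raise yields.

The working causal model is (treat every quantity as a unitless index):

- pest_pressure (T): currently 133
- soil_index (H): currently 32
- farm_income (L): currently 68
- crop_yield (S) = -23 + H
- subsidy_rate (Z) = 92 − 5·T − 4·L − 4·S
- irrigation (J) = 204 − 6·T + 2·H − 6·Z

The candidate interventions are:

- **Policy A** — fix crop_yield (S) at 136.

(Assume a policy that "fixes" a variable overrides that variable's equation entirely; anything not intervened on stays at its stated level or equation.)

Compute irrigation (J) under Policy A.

Policy A (S := 136):
  T = 133
  H = 32
  L = 68
  S = 136
  Z = 92 − 5·133 − 4·68 − 4·136 = -1389
  J = 204 − 6·133 + 2·32 − 6·(-1389) = 7804

7804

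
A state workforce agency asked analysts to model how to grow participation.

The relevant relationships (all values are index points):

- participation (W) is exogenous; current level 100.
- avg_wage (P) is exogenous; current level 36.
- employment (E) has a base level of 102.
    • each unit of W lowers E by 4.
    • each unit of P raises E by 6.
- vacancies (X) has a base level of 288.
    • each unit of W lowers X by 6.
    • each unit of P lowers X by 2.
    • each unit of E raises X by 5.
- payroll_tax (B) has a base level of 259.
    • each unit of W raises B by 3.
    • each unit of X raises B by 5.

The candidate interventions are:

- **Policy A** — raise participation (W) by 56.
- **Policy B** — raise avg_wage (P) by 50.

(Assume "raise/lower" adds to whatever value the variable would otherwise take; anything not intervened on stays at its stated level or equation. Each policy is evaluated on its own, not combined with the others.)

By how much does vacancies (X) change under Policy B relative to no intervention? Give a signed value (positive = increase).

1400

Baseline:
  W = 100
  P = 36
  E = 102 − 4·100 + 6·36 = -82
  X = 288 − 6·100 − 2·36 + 5·(-82) = -794
Policy B (P + 50):
  W = 100
  P = 36 + 50 = 86
  E = 102 − 4·100 + 6·86 = 218
  X = 288 − 6·100 − 2·86 + 5·218 = 606
Change in X: 606 − (-794) = 1400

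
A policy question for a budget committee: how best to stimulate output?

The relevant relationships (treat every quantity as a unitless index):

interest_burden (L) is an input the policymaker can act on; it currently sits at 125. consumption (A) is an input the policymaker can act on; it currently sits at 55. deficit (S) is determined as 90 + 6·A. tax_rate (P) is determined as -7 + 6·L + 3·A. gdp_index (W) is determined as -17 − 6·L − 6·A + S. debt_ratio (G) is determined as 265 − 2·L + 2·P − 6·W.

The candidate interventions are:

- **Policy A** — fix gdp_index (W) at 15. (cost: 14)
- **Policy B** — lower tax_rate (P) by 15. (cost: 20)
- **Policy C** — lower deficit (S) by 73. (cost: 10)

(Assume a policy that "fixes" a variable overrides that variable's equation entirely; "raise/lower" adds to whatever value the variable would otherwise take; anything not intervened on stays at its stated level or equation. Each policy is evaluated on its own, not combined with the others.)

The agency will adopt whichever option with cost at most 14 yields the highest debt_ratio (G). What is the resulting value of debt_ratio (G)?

6331

Policy A (W := 15):
  L = 125
  A = 55
  S = 90 + 6·55 = 420
  P = -7 + 6·125 + 3·55 = 908
  W = 15
  G = 265 − 2·125 + 2·908 − 6·15 = 1741
Policy C (S − 73):
  L = 125
  A = 55
  S = 90 + 6·55 (−73 from intervention) = 347
  P = -7 + 6·125 + 3·55 = 908
  W = -17 − 6·125 − 6·55 + 347 = -750
  G = 265 − 2·125 + 2·908 − 6·(-750) = 6331
Comparing — Policy A: G=1741, Policy C: G=6331. Highest is 6331 (Policy C).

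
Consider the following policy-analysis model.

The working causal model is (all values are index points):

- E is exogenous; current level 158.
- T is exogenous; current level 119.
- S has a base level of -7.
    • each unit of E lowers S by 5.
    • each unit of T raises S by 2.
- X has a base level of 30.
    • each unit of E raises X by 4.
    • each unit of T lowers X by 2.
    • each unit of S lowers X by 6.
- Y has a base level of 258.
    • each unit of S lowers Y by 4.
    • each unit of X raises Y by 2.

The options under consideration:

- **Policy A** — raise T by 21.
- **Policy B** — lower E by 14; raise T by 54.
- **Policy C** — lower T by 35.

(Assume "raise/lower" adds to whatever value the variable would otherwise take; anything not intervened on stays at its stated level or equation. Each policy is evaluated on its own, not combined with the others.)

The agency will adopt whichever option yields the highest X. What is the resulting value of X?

4268

Policy A (T + 21):
  E = 158
  T = 119 + 21 = 140
  S = -7 − 5·158 + 2·140 = -517
  X = 30 + 4·158 − 2·140 − 6·(-517) = 3484
Policy B (E − 14, T + 54):
  E = 158 − 14 = 144
  T = 119 + 54 = 173
  S = -7 − 5·144 + 2·173 = -381
  X = 30 + 4·144 − 2·173 − 6·(-381) = 2546
Policy C (T − 35):
  E = 158
  T = 119 − 35 = 84
  S = -7 − 5·158 + 2·84 = -629
  X = 30 + 4·158 − 2·84 − 6·(-629) = 4268
Comparing — Policy A: X=3484, Policy B: X=2546, Policy C: X=4268. Highest is 4268 (Policy C).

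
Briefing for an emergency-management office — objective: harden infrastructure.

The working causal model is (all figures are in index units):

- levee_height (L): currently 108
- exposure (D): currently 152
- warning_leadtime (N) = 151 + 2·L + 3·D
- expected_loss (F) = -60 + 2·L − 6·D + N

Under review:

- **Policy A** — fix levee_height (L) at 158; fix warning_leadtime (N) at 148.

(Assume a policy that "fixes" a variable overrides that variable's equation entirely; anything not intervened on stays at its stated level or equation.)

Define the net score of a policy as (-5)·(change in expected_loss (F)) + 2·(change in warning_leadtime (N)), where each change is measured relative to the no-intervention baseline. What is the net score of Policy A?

1525

Baseline:
  L = 108
  D = 152
  N = 151 + 2·108 + 3·152 = 823
  F = -60 + 2·108 − 6·152 + 823 = 67
Policy A (L := 158, N := 148):
  L = 158
  D = 152
  N = 148
  F = -60 + 2·158 − 6·152 + 148 = -508
ΔF = -508 − 67 = -575; ΔN = 148 − 823 = -675
Score = (-5)·(-575) + 2·(-675) = 1525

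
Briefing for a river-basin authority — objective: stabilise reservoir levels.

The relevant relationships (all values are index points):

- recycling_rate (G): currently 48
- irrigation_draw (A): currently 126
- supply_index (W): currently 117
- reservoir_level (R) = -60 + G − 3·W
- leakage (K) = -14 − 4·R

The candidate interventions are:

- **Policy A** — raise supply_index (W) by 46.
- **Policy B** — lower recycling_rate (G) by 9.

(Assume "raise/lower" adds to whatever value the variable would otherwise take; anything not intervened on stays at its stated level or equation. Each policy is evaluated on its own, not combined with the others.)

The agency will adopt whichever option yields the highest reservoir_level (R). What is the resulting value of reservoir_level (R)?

Policy A (W + 46):
  G = 48
  W = 117 + 46 = 163
  R = -60 + 48 − 3·163 = -501
Policy B (G − 9):
  G = 48 − 9 = 39
  W = 117
  R = -60 + 39 − 3·117 = -372
Comparing — Policy A: R=-501, Policy B: R=-372. Highest is -372 (Policy B).

-372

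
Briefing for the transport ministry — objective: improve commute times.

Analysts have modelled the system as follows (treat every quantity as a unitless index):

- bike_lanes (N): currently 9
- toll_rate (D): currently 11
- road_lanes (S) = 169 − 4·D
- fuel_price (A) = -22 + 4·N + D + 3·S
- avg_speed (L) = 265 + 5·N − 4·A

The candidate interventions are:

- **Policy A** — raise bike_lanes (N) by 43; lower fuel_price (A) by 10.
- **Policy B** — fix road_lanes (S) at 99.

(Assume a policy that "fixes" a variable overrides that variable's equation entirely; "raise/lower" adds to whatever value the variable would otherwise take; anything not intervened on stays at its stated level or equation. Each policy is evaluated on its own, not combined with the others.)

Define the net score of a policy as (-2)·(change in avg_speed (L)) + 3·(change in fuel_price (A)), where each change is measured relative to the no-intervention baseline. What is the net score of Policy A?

Baseline:
  N = 9
  D = 11
  S = 169 − 4·11 = 125
  A = -22 + 4·9 + 11 + 3·125 = 400
  L = 265 + 5·9 − 4·400 = -1290
Policy A (N + 43, A − 10):
  N = 9 + 43 = 52
  D = 11
  S = 169 − 4·11 = 125
  A = -22 + 4·52 + 11 + 3·125 (−10 from intervention) = 562
  L = 265 + 5·52 − 4·562 = -1723
ΔL = -1723 − (-1290) = -433; ΔA = 562 − 400 = 162
Score = (-2)·(-433) + 3·162 = 1352

1352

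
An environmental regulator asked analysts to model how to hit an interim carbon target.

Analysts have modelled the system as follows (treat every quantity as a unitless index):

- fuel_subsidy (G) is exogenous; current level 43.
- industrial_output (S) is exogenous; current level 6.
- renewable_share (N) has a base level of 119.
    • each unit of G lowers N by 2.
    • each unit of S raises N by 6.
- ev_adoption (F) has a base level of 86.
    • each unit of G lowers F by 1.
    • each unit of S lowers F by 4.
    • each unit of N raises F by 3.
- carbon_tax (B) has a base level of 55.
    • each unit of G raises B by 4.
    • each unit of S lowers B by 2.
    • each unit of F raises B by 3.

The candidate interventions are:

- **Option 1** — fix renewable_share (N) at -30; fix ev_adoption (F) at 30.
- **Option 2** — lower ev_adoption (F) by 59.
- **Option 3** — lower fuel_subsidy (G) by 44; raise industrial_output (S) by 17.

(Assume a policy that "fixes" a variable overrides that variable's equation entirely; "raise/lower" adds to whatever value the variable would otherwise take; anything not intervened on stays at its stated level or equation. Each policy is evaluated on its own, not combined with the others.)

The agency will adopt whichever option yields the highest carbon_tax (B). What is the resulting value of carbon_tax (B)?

2321

Option 1 (N := -30, F := 30):
  G = 43
  S = 6
  N = -30
  F = 30
  B = 55 + 4·43 − 2·6 + 3·30 = 305
Option 2 (F − 59):
  G = 43
  S = 6
  N = 119 − 2·43 + 6·6 = 69
  F = 86 − 43 − 4·6 + 3·69 (−59 from intervention) = 167
  B = 55 + 4·43 − 2·6 + 3·167 = 716
Option 3 (G − 44, S + 17):
  G = 43 − 44 = -1
  S = 6 + 17 = 23
  N = 119 − 2·(-1) + 6·23 = 259
  F = 86 − (-1) − 4·23 + 3·259 = 772
  B = 55 + 4·(-1) − 2·23 + 3·772 = 2321
Comparing — Option 1: B=305, Option 2: B=716, Option 3: B=2321. Highest is 2321 (Option 3).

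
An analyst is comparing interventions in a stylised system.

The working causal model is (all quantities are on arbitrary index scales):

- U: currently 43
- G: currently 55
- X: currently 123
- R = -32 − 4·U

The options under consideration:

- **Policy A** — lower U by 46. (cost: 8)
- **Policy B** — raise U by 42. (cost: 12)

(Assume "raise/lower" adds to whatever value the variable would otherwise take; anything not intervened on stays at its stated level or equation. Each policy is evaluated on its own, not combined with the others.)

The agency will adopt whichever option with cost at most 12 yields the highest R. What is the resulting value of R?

Policy A (U − 46):
  U = 43 − 46 = -3
  R = -32 − 4·(-3) = -20
Policy B (U + 42):
  U = 43 + 42 = 85
  R = -32 − 4·85 = -372
Comparing — Policy A: R=-20, Policy B: R=-372. Highest is -20 (Policy A).

-20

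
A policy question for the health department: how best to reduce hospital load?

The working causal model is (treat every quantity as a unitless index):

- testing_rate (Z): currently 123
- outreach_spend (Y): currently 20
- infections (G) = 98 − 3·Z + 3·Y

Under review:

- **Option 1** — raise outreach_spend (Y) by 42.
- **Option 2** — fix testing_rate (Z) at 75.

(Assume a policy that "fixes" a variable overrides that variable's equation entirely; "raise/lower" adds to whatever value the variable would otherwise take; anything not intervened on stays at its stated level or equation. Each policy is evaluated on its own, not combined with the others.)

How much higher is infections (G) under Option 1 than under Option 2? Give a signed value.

-18

Option 1 (Y + 42):
  Z = 123
  Y = 20 + 42 = 62
  G = 98 − 3·123 + 3·62 = -85
Option 2 (Z := 75):
  Z = 75
  Y = 20
  G = 98 − 3·75 + 3·20 = -67
G: -85 − (-67) = -18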